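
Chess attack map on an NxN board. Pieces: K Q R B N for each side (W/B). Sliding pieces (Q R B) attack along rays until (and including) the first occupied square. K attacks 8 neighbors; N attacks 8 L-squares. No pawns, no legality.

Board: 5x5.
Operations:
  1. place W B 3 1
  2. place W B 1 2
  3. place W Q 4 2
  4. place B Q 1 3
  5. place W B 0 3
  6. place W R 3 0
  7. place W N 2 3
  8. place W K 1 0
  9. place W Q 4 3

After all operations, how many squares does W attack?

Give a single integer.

Op 1: place WB@(3,1)
Op 2: place WB@(1,2)
Op 3: place WQ@(4,2)
Op 4: place BQ@(1,3)
Op 5: place WB@(0,3)
Op 6: place WR@(3,0)
Op 7: place WN@(2,3)
Op 8: place WK@(1,0)
Op 9: place WQ@(4,3)
Per-piece attacks for W:
  WB@(0,3): attacks (1,4) (1,2) [ray(1,-1) blocked at (1,2)]
  WK@(1,0): attacks (1,1) (2,0) (0,0) (2,1) (0,1)
  WB@(1,2): attacks (2,3) (2,1) (3,0) (0,3) (0,1) [ray(1,1) blocked at (2,3); ray(1,-1) blocked at (3,0); ray(-1,1) blocked at (0,3)]
  WN@(2,3): attacks (4,4) (0,4) (3,1) (4,2) (1,1) (0,2)
  WR@(3,0): attacks (3,1) (4,0) (2,0) (1,0) [ray(0,1) blocked at (3,1); ray(-1,0) blocked at (1,0)]
  WB@(3,1): attacks (4,2) (4,0) (2,2) (1,3) (2,0) [ray(1,1) blocked at (4,2); ray(-1,1) blocked at (1,3)]
  WQ@(4,2): attacks (4,3) (4,1) (4,0) (3,2) (2,2) (1,2) (3,3) (2,4) (3,1) [ray(0,1) blocked at (4,3); ray(-1,0) blocked at (1,2); ray(-1,-1) blocked at (3,1)]
  WQ@(4,3): attacks (4,4) (4,2) (3,3) (2,3) (3,4) (3,2) (2,1) (1,0) [ray(0,-1) blocked at (4,2); ray(-1,0) blocked at (2,3); ray(-1,-1) blocked at (1,0)]
Union (25 distinct): (0,0) (0,1) (0,2) (0,3) (0,4) (1,0) (1,1) (1,2) (1,3) (1,4) (2,0) (2,1) (2,2) (2,3) (2,4) (3,0) (3,1) (3,2) (3,3) (3,4) (4,0) (4,1) (4,2) (4,3) (4,4)

Answer: 25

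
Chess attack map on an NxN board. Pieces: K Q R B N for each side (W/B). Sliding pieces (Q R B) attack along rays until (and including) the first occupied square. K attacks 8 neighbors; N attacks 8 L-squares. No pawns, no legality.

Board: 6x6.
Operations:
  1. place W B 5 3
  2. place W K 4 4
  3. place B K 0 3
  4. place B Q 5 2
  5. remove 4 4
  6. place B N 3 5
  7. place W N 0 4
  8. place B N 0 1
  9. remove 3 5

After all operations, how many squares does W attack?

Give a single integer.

Answer: 8

Derivation:
Op 1: place WB@(5,3)
Op 2: place WK@(4,4)
Op 3: place BK@(0,3)
Op 4: place BQ@(5,2)
Op 5: remove (4,4)
Op 6: place BN@(3,5)
Op 7: place WN@(0,4)
Op 8: place BN@(0,1)
Op 9: remove (3,5)
Per-piece attacks for W:
  WN@(0,4): attacks (2,5) (1,2) (2,3)
  WB@(5,3): attacks (4,4) (3,5) (4,2) (3,1) (2,0)
Union (8 distinct): (1,2) (2,0) (2,3) (2,5) (3,1) (3,5) (4,2) (4,4)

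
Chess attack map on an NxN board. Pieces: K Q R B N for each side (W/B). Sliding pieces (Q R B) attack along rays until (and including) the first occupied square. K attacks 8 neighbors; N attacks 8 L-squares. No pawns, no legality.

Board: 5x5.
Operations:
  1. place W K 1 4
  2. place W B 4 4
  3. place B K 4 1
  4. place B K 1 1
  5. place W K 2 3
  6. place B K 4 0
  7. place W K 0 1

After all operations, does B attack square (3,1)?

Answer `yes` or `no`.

Answer: yes

Derivation:
Op 1: place WK@(1,4)
Op 2: place WB@(4,4)
Op 3: place BK@(4,1)
Op 4: place BK@(1,1)
Op 5: place WK@(2,3)
Op 6: place BK@(4,0)
Op 7: place WK@(0,1)
Per-piece attacks for B:
  BK@(1,1): attacks (1,2) (1,0) (2,1) (0,1) (2,2) (2,0) (0,2) (0,0)
  BK@(4,0): attacks (4,1) (3,0) (3,1)
  BK@(4,1): attacks (4,2) (4,0) (3,1) (3,2) (3,0)
B attacks (3,1): yes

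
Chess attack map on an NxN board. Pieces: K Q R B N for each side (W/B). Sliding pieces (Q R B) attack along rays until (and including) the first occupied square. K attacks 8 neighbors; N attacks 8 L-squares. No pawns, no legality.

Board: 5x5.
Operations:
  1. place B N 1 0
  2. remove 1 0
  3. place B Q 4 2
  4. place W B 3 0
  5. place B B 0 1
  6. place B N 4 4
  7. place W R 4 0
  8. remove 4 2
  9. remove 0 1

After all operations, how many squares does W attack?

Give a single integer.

Answer: 8

Derivation:
Op 1: place BN@(1,0)
Op 2: remove (1,0)
Op 3: place BQ@(4,2)
Op 4: place WB@(3,0)
Op 5: place BB@(0,1)
Op 6: place BN@(4,4)
Op 7: place WR@(4,0)
Op 8: remove (4,2)
Op 9: remove (0,1)
Per-piece attacks for W:
  WB@(3,0): attacks (4,1) (2,1) (1,2) (0,3)
  WR@(4,0): attacks (4,1) (4,2) (4,3) (4,4) (3,0) [ray(0,1) blocked at (4,4); ray(-1,0) blocked at (3,0)]
Union (8 distinct): (0,3) (1,2) (2,1) (3,0) (4,1) (4,2) (4,3) (4,4)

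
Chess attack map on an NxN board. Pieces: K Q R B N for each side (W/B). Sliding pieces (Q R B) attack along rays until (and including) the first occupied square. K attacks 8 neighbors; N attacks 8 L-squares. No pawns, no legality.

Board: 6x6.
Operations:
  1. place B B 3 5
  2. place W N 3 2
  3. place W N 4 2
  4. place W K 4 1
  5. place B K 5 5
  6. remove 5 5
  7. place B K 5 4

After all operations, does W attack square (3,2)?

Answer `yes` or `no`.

Answer: yes

Derivation:
Op 1: place BB@(3,5)
Op 2: place WN@(3,2)
Op 3: place WN@(4,2)
Op 4: place WK@(4,1)
Op 5: place BK@(5,5)
Op 6: remove (5,5)
Op 7: place BK@(5,4)
Per-piece attacks for W:
  WN@(3,2): attacks (4,4) (5,3) (2,4) (1,3) (4,0) (5,1) (2,0) (1,1)
  WK@(4,1): attacks (4,2) (4,0) (5,1) (3,1) (5,2) (5,0) (3,2) (3,0)
  WN@(4,2): attacks (5,4) (3,4) (2,3) (5,0) (3,0) (2,1)
W attacks (3,2): yes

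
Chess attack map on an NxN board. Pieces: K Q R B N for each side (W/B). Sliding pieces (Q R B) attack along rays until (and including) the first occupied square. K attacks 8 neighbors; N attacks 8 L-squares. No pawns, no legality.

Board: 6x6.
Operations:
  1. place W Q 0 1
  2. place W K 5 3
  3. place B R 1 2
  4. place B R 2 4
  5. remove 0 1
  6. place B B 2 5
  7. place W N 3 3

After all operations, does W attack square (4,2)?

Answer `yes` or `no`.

Answer: yes

Derivation:
Op 1: place WQ@(0,1)
Op 2: place WK@(5,3)
Op 3: place BR@(1,2)
Op 4: place BR@(2,4)
Op 5: remove (0,1)
Op 6: place BB@(2,5)
Op 7: place WN@(3,3)
Per-piece attacks for W:
  WN@(3,3): attacks (4,5) (5,4) (2,5) (1,4) (4,1) (5,2) (2,1) (1,2)
  WK@(5,3): attacks (5,4) (5,2) (4,3) (4,4) (4,2)
W attacks (4,2): yes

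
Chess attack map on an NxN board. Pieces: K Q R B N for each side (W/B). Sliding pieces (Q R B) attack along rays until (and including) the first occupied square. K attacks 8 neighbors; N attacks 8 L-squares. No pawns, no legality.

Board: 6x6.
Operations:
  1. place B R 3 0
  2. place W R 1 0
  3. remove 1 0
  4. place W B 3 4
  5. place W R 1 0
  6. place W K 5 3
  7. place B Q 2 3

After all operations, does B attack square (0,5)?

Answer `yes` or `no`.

Answer: yes

Derivation:
Op 1: place BR@(3,0)
Op 2: place WR@(1,0)
Op 3: remove (1,0)
Op 4: place WB@(3,4)
Op 5: place WR@(1,0)
Op 6: place WK@(5,3)
Op 7: place BQ@(2,3)
Per-piece attacks for B:
  BQ@(2,3): attacks (2,4) (2,5) (2,2) (2,1) (2,0) (3,3) (4,3) (5,3) (1,3) (0,3) (3,4) (3,2) (4,1) (5,0) (1,4) (0,5) (1,2) (0,1) [ray(1,0) blocked at (5,3); ray(1,1) blocked at (3,4)]
  BR@(3,0): attacks (3,1) (3,2) (3,3) (3,4) (4,0) (5,0) (2,0) (1,0) [ray(0,1) blocked at (3,4); ray(-1,0) blocked at (1,0)]
B attacks (0,5): yes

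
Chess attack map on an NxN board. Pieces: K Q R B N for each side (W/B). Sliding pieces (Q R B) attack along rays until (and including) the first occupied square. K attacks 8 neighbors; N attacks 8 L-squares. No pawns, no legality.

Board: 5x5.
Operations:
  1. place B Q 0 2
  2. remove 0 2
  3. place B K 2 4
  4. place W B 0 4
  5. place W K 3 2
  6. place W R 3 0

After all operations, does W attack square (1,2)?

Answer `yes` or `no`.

Op 1: place BQ@(0,2)
Op 2: remove (0,2)
Op 3: place BK@(2,4)
Op 4: place WB@(0,4)
Op 5: place WK@(3,2)
Op 6: place WR@(3,0)
Per-piece attacks for W:
  WB@(0,4): attacks (1,3) (2,2) (3,1) (4,0)
  WR@(3,0): attacks (3,1) (3,2) (4,0) (2,0) (1,0) (0,0) [ray(0,1) blocked at (3,2)]
  WK@(3,2): attacks (3,3) (3,1) (4,2) (2,2) (4,3) (4,1) (2,3) (2,1)
W attacks (1,2): no

Answer: no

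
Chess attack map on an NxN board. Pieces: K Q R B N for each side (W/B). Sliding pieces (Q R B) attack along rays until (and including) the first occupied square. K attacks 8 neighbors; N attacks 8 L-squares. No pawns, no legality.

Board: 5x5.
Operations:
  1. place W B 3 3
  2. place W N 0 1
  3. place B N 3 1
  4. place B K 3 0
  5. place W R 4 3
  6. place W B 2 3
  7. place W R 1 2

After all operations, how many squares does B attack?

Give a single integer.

Answer: 9

Derivation:
Op 1: place WB@(3,3)
Op 2: place WN@(0,1)
Op 3: place BN@(3,1)
Op 4: place BK@(3,0)
Op 5: place WR@(4,3)
Op 6: place WB@(2,3)
Op 7: place WR@(1,2)
Per-piece attacks for B:
  BK@(3,0): attacks (3,1) (4,0) (2,0) (4,1) (2,1)
  BN@(3,1): attacks (4,3) (2,3) (1,2) (1,0)
Union (9 distinct): (1,0) (1,2) (2,0) (2,1) (2,3) (3,1) (4,0) (4,1) (4,3)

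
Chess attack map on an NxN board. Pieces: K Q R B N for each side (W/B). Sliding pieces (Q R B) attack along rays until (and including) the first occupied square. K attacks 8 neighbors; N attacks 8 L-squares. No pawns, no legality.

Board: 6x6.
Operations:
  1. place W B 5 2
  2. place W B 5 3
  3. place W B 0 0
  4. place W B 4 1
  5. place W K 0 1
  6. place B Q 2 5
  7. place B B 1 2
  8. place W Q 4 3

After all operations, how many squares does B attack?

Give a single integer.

Answer: 16

Derivation:
Op 1: place WB@(5,2)
Op 2: place WB@(5,3)
Op 3: place WB@(0,0)
Op 4: place WB@(4,1)
Op 5: place WK@(0,1)
Op 6: place BQ@(2,5)
Op 7: place BB@(1,2)
Op 8: place WQ@(4,3)
Per-piece attacks for B:
  BB@(1,2): attacks (2,3) (3,4) (4,5) (2,1) (3,0) (0,3) (0,1) [ray(-1,-1) blocked at (0,1)]
  BQ@(2,5): attacks (2,4) (2,3) (2,2) (2,1) (2,0) (3,5) (4,5) (5,5) (1,5) (0,5) (3,4) (4,3) (1,4) (0,3) [ray(1,-1) blocked at (4,3)]
Union (16 distinct): (0,1) (0,3) (0,5) (1,4) (1,5) (2,0) (2,1) (2,2) (2,3) (2,4) (3,0) (3,4) (3,5) (4,3) (4,5) (5,5)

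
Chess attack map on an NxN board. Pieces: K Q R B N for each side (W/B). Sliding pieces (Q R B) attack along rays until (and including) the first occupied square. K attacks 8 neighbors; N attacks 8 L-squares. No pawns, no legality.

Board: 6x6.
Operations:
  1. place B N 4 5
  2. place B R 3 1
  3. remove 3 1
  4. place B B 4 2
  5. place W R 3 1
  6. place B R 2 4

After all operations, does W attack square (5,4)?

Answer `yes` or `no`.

Op 1: place BN@(4,5)
Op 2: place BR@(3,1)
Op 3: remove (3,1)
Op 4: place BB@(4,2)
Op 5: place WR@(3,1)
Op 6: place BR@(2,4)
Per-piece attacks for W:
  WR@(3,1): attacks (3,2) (3,3) (3,4) (3,5) (3,0) (4,1) (5,1) (2,1) (1,1) (0,1)
W attacks (5,4): no

Answer: no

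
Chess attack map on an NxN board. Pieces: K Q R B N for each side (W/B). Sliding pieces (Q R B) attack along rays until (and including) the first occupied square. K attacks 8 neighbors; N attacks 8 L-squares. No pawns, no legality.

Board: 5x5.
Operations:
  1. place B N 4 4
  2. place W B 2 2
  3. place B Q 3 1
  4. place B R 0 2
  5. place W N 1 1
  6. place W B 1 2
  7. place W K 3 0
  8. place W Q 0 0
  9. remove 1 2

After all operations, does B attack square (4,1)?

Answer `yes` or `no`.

Answer: yes

Derivation:
Op 1: place BN@(4,4)
Op 2: place WB@(2,2)
Op 3: place BQ@(3,1)
Op 4: place BR@(0,2)
Op 5: place WN@(1,1)
Op 6: place WB@(1,2)
Op 7: place WK@(3,0)
Op 8: place WQ@(0,0)
Op 9: remove (1,2)
Per-piece attacks for B:
  BR@(0,2): attacks (0,3) (0,4) (0,1) (0,0) (1,2) (2,2) [ray(0,-1) blocked at (0,0); ray(1,0) blocked at (2,2)]
  BQ@(3,1): attacks (3,2) (3,3) (3,4) (3,0) (4,1) (2,1) (1,1) (4,2) (4,0) (2,2) (2,0) [ray(0,-1) blocked at (3,0); ray(-1,0) blocked at (1,1); ray(-1,1) blocked at (2,2)]
  BN@(4,4): attacks (3,2) (2,3)
B attacks (4,1): yes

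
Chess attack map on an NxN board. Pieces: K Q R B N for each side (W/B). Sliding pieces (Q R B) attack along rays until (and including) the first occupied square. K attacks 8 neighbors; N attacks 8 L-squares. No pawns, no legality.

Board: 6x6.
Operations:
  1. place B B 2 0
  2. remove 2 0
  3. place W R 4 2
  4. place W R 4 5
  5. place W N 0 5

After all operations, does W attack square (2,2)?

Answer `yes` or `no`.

Answer: yes

Derivation:
Op 1: place BB@(2,0)
Op 2: remove (2,0)
Op 3: place WR@(4,2)
Op 4: place WR@(4,5)
Op 5: place WN@(0,5)
Per-piece attacks for W:
  WN@(0,5): attacks (1,3) (2,4)
  WR@(4,2): attacks (4,3) (4,4) (4,5) (4,1) (4,0) (5,2) (3,2) (2,2) (1,2) (0,2) [ray(0,1) blocked at (4,5)]
  WR@(4,5): attacks (4,4) (4,3) (4,2) (5,5) (3,5) (2,5) (1,5) (0,5) [ray(0,-1) blocked at (4,2); ray(-1,0) blocked at (0,5)]
W attacks (2,2): yes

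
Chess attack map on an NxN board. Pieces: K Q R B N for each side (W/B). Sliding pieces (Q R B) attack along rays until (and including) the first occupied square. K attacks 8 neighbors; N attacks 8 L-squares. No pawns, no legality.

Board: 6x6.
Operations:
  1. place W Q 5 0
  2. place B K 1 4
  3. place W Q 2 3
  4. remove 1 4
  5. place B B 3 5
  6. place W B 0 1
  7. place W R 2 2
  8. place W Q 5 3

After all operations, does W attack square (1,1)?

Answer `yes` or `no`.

Answer: no

Derivation:
Op 1: place WQ@(5,0)
Op 2: place BK@(1,4)
Op 3: place WQ@(2,3)
Op 4: remove (1,4)
Op 5: place BB@(3,5)
Op 6: place WB@(0,1)
Op 7: place WR@(2,2)
Op 8: place WQ@(5,3)
Per-piece attacks for W:
  WB@(0,1): attacks (1,2) (2,3) (1,0) [ray(1,1) blocked at (2,3)]
  WR@(2,2): attacks (2,3) (2,1) (2,0) (3,2) (4,2) (5,2) (1,2) (0,2) [ray(0,1) blocked at (2,3)]
  WQ@(2,3): attacks (2,4) (2,5) (2,2) (3,3) (4,3) (5,3) (1,3) (0,3) (3,4) (4,5) (3,2) (4,1) (5,0) (1,4) (0,5) (1,2) (0,1) [ray(0,-1) blocked at (2,2); ray(1,0) blocked at (5,3); ray(1,-1) blocked at (5,0); ray(-1,-1) blocked at (0,1)]
  WQ@(5,0): attacks (5,1) (5,2) (5,3) (4,0) (3,0) (2,0) (1,0) (0,0) (4,1) (3,2) (2,3) [ray(0,1) blocked at (5,3); ray(-1,1) blocked at (2,3)]
  WQ@(5,3): attacks (5,4) (5,5) (5,2) (5,1) (5,0) (4,3) (3,3) (2,3) (4,4) (3,5) (4,2) (3,1) (2,0) [ray(0,-1) blocked at (5,0); ray(-1,0) blocked at (2,3); ray(-1,1) blocked at (3,5)]
W attacks (1,1): no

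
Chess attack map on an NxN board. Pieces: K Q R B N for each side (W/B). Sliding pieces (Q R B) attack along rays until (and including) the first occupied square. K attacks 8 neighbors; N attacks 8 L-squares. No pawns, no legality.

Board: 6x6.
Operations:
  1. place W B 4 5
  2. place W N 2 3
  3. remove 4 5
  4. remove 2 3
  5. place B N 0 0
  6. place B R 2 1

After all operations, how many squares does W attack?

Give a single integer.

Answer: 0

Derivation:
Op 1: place WB@(4,5)
Op 2: place WN@(2,3)
Op 3: remove (4,5)
Op 4: remove (2,3)
Op 5: place BN@(0,0)
Op 6: place BR@(2,1)
Per-piece attacks for W:
Union (0 distinct): (none)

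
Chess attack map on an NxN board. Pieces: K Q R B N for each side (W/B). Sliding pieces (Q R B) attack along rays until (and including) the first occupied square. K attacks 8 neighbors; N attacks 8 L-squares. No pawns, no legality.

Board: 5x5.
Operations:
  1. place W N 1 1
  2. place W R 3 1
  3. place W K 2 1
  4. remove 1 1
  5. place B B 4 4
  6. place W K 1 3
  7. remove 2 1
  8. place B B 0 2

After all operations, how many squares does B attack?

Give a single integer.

Answer: 6

Derivation:
Op 1: place WN@(1,1)
Op 2: place WR@(3,1)
Op 3: place WK@(2,1)
Op 4: remove (1,1)
Op 5: place BB@(4,4)
Op 6: place WK@(1,3)
Op 7: remove (2,1)
Op 8: place BB@(0,2)
Per-piece attacks for B:
  BB@(0,2): attacks (1,3) (1,1) (2,0) [ray(1,1) blocked at (1,3)]
  BB@(4,4): attacks (3,3) (2,2) (1,1) (0,0)
Union (6 distinct): (0,0) (1,1) (1,3) (2,0) (2,2) (3,3)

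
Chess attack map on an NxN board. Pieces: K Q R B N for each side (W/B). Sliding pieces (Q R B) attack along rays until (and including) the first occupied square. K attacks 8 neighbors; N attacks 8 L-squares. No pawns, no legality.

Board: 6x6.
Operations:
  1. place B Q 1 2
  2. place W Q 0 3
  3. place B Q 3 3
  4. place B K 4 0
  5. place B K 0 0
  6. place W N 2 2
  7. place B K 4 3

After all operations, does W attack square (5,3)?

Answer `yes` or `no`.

Answer: no

Derivation:
Op 1: place BQ@(1,2)
Op 2: place WQ@(0,3)
Op 3: place BQ@(3,3)
Op 4: place BK@(4,0)
Op 5: place BK@(0,0)
Op 6: place WN@(2,2)
Op 7: place BK@(4,3)
Per-piece attacks for W:
  WQ@(0,3): attacks (0,4) (0,5) (0,2) (0,1) (0,0) (1,3) (2,3) (3,3) (1,4) (2,5) (1,2) [ray(0,-1) blocked at (0,0); ray(1,0) blocked at (3,3); ray(1,-1) blocked at (1,2)]
  WN@(2,2): attacks (3,4) (4,3) (1,4) (0,3) (3,0) (4,1) (1,0) (0,1)
W attacks (5,3): no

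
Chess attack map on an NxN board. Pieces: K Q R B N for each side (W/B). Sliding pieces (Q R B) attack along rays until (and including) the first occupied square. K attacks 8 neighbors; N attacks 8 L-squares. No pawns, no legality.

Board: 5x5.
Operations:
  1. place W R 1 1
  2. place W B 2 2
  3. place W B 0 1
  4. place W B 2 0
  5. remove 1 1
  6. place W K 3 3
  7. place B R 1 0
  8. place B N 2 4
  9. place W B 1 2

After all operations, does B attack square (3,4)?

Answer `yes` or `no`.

Op 1: place WR@(1,1)
Op 2: place WB@(2,2)
Op 3: place WB@(0,1)
Op 4: place WB@(2,0)
Op 5: remove (1,1)
Op 6: place WK@(3,3)
Op 7: place BR@(1,0)
Op 8: place BN@(2,4)
Op 9: place WB@(1,2)
Per-piece attacks for B:
  BR@(1,0): attacks (1,1) (1,2) (2,0) (0,0) [ray(0,1) blocked at (1,2); ray(1,0) blocked at (2,0)]
  BN@(2,4): attacks (3,2) (4,3) (1,2) (0,3)
B attacks (3,4): no

Answer: no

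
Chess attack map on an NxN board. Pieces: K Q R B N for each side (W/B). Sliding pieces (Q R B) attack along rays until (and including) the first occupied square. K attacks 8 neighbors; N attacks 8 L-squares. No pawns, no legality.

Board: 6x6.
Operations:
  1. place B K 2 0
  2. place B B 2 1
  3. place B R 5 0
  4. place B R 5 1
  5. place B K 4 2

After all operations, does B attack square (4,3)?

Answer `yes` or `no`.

Op 1: place BK@(2,0)
Op 2: place BB@(2,1)
Op 3: place BR@(5,0)
Op 4: place BR@(5,1)
Op 5: place BK@(4,2)
Per-piece attacks for B:
  BK@(2,0): attacks (2,1) (3,0) (1,0) (3,1) (1,1)
  BB@(2,1): attacks (3,2) (4,3) (5,4) (3,0) (1,2) (0,3) (1,0)
  BK@(4,2): attacks (4,3) (4,1) (5,2) (3,2) (5,3) (5,1) (3,3) (3,1)
  BR@(5,0): attacks (5,1) (4,0) (3,0) (2,0) [ray(0,1) blocked at (5,1); ray(-1,0) blocked at (2,0)]
  BR@(5,1): attacks (5,2) (5,3) (5,4) (5,5) (5,0) (4,1) (3,1) (2,1) [ray(0,-1) blocked at (5,0); ray(-1,0) blocked at (2,1)]
B attacks (4,3): yes

Answer: yes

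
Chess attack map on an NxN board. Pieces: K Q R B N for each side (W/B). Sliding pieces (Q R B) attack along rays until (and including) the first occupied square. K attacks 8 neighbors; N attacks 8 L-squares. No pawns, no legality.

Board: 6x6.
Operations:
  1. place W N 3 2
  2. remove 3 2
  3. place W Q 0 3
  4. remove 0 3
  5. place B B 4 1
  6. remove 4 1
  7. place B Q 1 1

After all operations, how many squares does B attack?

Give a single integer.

Answer: 17

Derivation:
Op 1: place WN@(3,2)
Op 2: remove (3,2)
Op 3: place WQ@(0,3)
Op 4: remove (0,3)
Op 5: place BB@(4,1)
Op 6: remove (4,1)
Op 7: place BQ@(1,1)
Per-piece attacks for B:
  BQ@(1,1): attacks (1,2) (1,3) (1,4) (1,5) (1,0) (2,1) (3,1) (4,1) (5,1) (0,1) (2,2) (3,3) (4,4) (5,5) (2,0) (0,2) (0,0)
Union (17 distinct): (0,0) (0,1) (0,2) (1,0) (1,2) (1,3) (1,4) (1,5) (2,0) (2,1) (2,2) (3,1) (3,3) (4,1) (4,4) (5,1) (5,5)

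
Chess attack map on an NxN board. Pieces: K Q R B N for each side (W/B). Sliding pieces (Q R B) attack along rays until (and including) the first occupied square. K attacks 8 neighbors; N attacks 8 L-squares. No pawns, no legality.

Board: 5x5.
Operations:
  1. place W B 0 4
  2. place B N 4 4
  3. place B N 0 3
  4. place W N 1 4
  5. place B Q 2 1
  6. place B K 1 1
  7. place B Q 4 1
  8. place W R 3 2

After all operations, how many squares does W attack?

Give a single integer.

Op 1: place WB@(0,4)
Op 2: place BN@(4,4)
Op 3: place BN@(0,3)
Op 4: place WN@(1,4)
Op 5: place BQ@(2,1)
Op 6: place BK@(1,1)
Op 7: place BQ@(4,1)
Op 8: place WR@(3,2)
Per-piece attacks for W:
  WB@(0,4): attacks (1,3) (2,2) (3,1) (4,0)
  WN@(1,4): attacks (2,2) (3,3) (0,2)
  WR@(3,2): attacks (3,3) (3,4) (3,1) (3,0) (4,2) (2,2) (1,2) (0,2)
Union (10 distinct): (0,2) (1,2) (1,3) (2,2) (3,0) (3,1) (3,3) (3,4) (4,0) (4,2)

Answer: 10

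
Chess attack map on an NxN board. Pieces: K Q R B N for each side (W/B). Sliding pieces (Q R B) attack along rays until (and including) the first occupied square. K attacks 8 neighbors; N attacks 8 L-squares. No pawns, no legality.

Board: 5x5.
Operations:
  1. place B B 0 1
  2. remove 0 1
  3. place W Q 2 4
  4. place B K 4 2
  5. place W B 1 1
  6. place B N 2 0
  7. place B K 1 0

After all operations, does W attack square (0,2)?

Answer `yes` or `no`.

Op 1: place BB@(0,1)
Op 2: remove (0,1)
Op 3: place WQ@(2,4)
Op 4: place BK@(4,2)
Op 5: place WB@(1,1)
Op 6: place BN@(2,0)
Op 7: place BK@(1,0)
Per-piece attacks for W:
  WB@(1,1): attacks (2,2) (3,3) (4,4) (2,0) (0,2) (0,0) [ray(1,-1) blocked at (2,0)]
  WQ@(2,4): attacks (2,3) (2,2) (2,1) (2,0) (3,4) (4,4) (1,4) (0,4) (3,3) (4,2) (1,3) (0,2) [ray(0,-1) blocked at (2,0); ray(1,-1) blocked at (4,2)]
W attacks (0,2): yes

Answer: yes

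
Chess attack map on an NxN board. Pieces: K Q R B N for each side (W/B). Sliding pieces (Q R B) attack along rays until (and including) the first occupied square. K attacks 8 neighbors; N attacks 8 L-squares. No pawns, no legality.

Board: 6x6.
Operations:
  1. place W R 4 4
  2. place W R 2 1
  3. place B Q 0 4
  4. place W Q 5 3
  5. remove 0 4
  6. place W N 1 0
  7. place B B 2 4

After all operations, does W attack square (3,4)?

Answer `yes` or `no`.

Answer: yes

Derivation:
Op 1: place WR@(4,4)
Op 2: place WR@(2,1)
Op 3: place BQ@(0,4)
Op 4: place WQ@(5,3)
Op 5: remove (0,4)
Op 6: place WN@(1,0)
Op 7: place BB@(2,4)
Per-piece attacks for W:
  WN@(1,0): attacks (2,2) (3,1) (0,2)
  WR@(2,1): attacks (2,2) (2,3) (2,4) (2,0) (3,1) (4,1) (5,1) (1,1) (0,1) [ray(0,1) blocked at (2,4)]
  WR@(4,4): attacks (4,5) (4,3) (4,2) (4,1) (4,0) (5,4) (3,4) (2,4) [ray(-1,0) blocked at (2,4)]
  WQ@(5,3): attacks (5,4) (5,5) (5,2) (5,1) (5,0) (4,3) (3,3) (2,3) (1,3) (0,3) (4,4) (4,2) (3,1) (2,0) [ray(-1,1) blocked at (4,4)]
W attacks (3,4): yes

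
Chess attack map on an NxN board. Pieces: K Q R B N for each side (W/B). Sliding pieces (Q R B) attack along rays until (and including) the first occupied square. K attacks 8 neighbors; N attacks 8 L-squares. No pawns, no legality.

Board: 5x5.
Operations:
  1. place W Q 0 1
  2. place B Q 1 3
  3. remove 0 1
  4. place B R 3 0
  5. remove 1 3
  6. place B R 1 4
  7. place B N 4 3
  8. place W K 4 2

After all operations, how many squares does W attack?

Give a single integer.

Answer: 5

Derivation:
Op 1: place WQ@(0,1)
Op 2: place BQ@(1,3)
Op 3: remove (0,1)
Op 4: place BR@(3,0)
Op 5: remove (1,3)
Op 6: place BR@(1,4)
Op 7: place BN@(4,3)
Op 8: place WK@(4,2)
Per-piece attacks for W:
  WK@(4,2): attacks (4,3) (4,1) (3,2) (3,3) (3,1)
Union (5 distinct): (3,1) (3,2) (3,3) (4,1) (4,3)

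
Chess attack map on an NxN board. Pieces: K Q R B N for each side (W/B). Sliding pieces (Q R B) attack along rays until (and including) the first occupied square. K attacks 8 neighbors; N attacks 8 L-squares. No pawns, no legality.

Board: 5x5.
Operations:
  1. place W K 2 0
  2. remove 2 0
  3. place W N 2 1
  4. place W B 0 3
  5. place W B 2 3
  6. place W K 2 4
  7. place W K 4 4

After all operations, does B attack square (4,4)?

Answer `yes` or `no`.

Op 1: place WK@(2,0)
Op 2: remove (2,0)
Op 3: place WN@(2,1)
Op 4: place WB@(0,3)
Op 5: place WB@(2,3)
Op 6: place WK@(2,4)
Op 7: place WK@(4,4)
Per-piece attacks for B:
B attacks (4,4): no

Answer: no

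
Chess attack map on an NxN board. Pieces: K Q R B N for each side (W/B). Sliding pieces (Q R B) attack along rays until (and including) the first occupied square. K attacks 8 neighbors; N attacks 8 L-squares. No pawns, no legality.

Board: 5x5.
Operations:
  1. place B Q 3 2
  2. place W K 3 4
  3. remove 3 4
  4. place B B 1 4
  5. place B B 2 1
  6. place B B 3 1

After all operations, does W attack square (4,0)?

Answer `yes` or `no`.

Op 1: place BQ@(3,2)
Op 2: place WK@(3,4)
Op 3: remove (3,4)
Op 4: place BB@(1,4)
Op 5: place BB@(2,1)
Op 6: place BB@(3,1)
Per-piece attacks for W:
W attacks (4,0): no

Answer: no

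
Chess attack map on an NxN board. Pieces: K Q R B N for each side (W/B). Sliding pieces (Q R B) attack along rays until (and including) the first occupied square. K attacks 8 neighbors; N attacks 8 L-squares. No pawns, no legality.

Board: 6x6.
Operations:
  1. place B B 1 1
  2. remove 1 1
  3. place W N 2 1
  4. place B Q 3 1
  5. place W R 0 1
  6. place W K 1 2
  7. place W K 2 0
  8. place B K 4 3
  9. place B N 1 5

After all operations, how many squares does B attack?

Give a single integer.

Op 1: place BB@(1,1)
Op 2: remove (1,1)
Op 3: place WN@(2,1)
Op 4: place BQ@(3,1)
Op 5: place WR@(0,1)
Op 6: place WK@(1,2)
Op 7: place WK@(2,0)
Op 8: place BK@(4,3)
Op 9: place BN@(1,5)
Per-piece attacks for B:
  BN@(1,5): attacks (2,3) (3,4) (0,3)
  BQ@(3,1): attacks (3,2) (3,3) (3,4) (3,5) (3,0) (4,1) (5,1) (2,1) (4,2) (5,3) (4,0) (2,2) (1,3) (0,4) (2,0) [ray(-1,0) blocked at (2,1); ray(-1,-1) blocked at (2,0)]
  BK@(4,3): attacks (4,4) (4,2) (5,3) (3,3) (5,4) (5,2) (3,4) (3,2)
Union (20 distinct): (0,3) (0,4) (1,3) (2,0) (2,1) (2,2) (2,3) (3,0) (3,2) (3,3) (3,4) (3,5) (4,0) (4,1) (4,2) (4,4) (5,1) (5,2) (5,3) (5,4)

Answer: 20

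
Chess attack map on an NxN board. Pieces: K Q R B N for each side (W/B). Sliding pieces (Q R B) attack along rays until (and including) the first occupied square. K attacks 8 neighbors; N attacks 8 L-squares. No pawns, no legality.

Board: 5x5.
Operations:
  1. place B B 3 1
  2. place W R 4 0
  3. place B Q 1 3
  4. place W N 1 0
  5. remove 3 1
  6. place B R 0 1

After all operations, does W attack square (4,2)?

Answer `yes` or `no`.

Answer: yes

Derivation:
Op 1: place BB@(3,1)
Op 2: place WR@(4,0)
Op 3: place BQ@(1,3)
Op 4: place WN@(1,0)
Op 5: remove (3,1)
Op 6: place BR@(0,1)
Per-piece attacks for W:
  WN@(1,0): attacks (2,2) (3,1) (0,2)
  WR@(4,0): attacks (4,1) (4,2) (4,3) (4,4) (3,0) (2,0) (1,0) [ray(-1,0) blocked at (1,0)]
W attacks (4,2): yes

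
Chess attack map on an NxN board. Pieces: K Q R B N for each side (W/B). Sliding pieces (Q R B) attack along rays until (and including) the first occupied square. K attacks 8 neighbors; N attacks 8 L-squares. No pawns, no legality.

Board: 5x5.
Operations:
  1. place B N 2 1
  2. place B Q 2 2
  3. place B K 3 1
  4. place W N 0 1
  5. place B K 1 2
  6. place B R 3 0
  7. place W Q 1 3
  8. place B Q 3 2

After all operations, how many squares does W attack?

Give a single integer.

Op 1: place BN@(2,1)
Op 2: place BQ@(2,2)
Op 3: place BK@(3,1)
Op 4: place WN@(0,1)
Op 5: place BK@(1,2)
Op 6: place BR@(3,0)
Op 7: place WQ@(1,3)
Op 8: place BQ@(3,2)
Per-piece attacks for W:
  WN@(0,1): attacks (1,3) (2,2) (2,0)
  WQ@(1,3): attacks (1,4) (1,2) (2,3) (3,3) (4,3) (0,3) (2,4) (2,2) (0,4) (0,2) [ray(0,-1) blocked at (1,2); ray(1,-1) blocked at (2,2)]
Union (12 distinct): (0,2) (0,3) (0,4) (1,2) (1,3) (1,4) (2,0) (2,2) (2,3) (2,4) (3,3) (4,3)

Answer: 12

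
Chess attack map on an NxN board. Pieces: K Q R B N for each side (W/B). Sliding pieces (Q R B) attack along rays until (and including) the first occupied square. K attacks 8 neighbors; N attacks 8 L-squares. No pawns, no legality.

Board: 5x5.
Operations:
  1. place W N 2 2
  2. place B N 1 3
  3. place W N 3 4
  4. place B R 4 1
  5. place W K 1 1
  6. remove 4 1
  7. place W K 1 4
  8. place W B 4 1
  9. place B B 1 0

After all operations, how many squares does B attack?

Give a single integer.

Answer: 5

Derivation:
Op 1: place WN@(2,2)
Op 2: place BN@(1,3)
Op 3: place WN@(3,4)
Op 4: place BR@(4,1)
Op 5: place WK@(1,1)
Op 6: remove (4,1)
Op 7: place WK@(1,4)
Op 8: place WB@(4,1)
Op 9: place BB@(1,0)
Per-piece attacks for B:
  BB@(1,0): attacks (2,1) (3,2) (4,3) (0,1)
  BN@(1,3): attacks (3,4) (2,1) (3,2) (0,1)
Union (5 distinct): (0,1) (2,1) (3,2) (3,4) (4,3)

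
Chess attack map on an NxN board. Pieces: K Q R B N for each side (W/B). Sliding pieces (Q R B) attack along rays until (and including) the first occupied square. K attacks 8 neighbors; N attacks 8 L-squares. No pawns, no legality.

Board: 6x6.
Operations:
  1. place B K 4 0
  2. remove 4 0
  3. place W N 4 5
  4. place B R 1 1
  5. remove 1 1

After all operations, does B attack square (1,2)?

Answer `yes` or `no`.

Answer: no

Derivation:
Op 1: place BK@(4,0)
Op 2: remove (4,0)
Op 3: place WN@(4,5)
Op 4: place BR@(1,1)
Op 5: remove (1,1)
Per-piece attacks for B:
B attacks (1,2): no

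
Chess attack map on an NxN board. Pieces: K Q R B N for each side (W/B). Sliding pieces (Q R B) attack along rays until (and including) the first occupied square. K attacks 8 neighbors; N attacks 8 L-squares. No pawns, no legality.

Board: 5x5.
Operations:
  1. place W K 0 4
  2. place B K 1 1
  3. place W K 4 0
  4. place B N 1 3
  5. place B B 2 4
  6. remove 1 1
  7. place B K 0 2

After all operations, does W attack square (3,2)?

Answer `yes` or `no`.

Answer: no

Derivation:
Op 1: place WK@(0,4)
Op 2: place BK@(1,1)
Op 3: place WK@(4,0)
Op 4: place BN@(1,3)
Op 5: place BB@(2,4)
Op 6: remove (1,1)
Op 7: place BK@(0,2)
Per-piece attacks for W:
  WK@(0,4): attacks (0,3) (1,4) (1,3)
  WK@(4,0): attacks (4,1) (3,0) (3,1)
W attacks (3,2): no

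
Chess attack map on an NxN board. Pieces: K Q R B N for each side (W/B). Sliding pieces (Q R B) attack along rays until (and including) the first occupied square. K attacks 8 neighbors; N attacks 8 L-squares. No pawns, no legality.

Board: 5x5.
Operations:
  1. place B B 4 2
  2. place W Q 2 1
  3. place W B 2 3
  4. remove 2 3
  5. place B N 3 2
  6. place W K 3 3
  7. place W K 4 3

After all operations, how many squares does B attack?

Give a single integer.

Op 1: place BB@(4,2)
Op 2: place WQ@(2,1)
Op 3: place WB@(2,3)
Op 4: remove (2,3)
Op 5: place BN@(3,2)
Op 6: place WK@(3,3)
Op 7: place WK@(4,3)
Per-piece attacks for B:
  BN@(3,2): attacks (4,4) (2,4) (1,3) (4,0) (2,0) (1,1)
  BB@(4,2): attacks (3,3) (3,1) (2,0) [ray(-1,1) blocked at (3,3)]
Union (8 distinct): (1,1) (1,3) (2,0) (2,4) (3,1) (3,3) (4,0) (4,4)

Answer: 8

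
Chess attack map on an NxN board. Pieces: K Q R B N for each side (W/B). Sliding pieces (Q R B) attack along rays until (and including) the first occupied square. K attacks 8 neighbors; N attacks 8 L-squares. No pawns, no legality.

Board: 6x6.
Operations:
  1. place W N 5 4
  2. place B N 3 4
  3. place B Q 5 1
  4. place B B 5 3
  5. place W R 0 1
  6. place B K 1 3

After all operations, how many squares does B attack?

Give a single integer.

Op 1: place WN@(5,4)
Op 2: place BN@(3,4)
Op 3: place BQ@(5,1)
Op 4: place BB@(5,3)
Op 5: place WR@(0,1)
Op 6: place BK@(1,3)
Per-piece attacks for B:
  BK@(1,3): attacks (1,4) (1,2) (2,3) (0,3) (2,4) (2,2) (0,4) (0,2)
  BN@(3,4): attacks (5,5) (1,5) (4,2) (5,3) (2,2) (1,3)
  BQ@(5,1): attacks (5,2) (5,3) (5,0) (4,1) (3,1) (2,1) (1,1) (0,1) (4,2) (3,3) (2,4) (1,5) (4,0) [ray(0,1) blocked at (5,3); ray(-1,0) blocked at (0,1)]
  BB@(5,3): attacks (4,4) (3,5) (4,2) (3,1) (2,0)
Union (25 distinct): (0,1) (0,2) (0,3) (0,4) (1,1) (1,2) (1,3) (1,4) (1,5) (2,0) (2,1) (2,2) (2,3) (2,4) (3,1) (3,3) (3,5) (4,0) (4,1) (4,2) (4,4) (5,0) (5,2) (5,3) (5,5)

Answer: 25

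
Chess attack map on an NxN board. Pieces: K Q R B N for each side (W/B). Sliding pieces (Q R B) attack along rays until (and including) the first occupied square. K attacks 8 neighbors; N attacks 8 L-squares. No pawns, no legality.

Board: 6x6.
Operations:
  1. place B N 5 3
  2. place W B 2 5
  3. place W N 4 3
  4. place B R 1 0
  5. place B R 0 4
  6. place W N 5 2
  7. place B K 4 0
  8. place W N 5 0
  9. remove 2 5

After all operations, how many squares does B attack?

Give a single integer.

Op 1: place BN@(5,3)
Op 2: place WB@(2,5)
Op 3: place WN@(4,3)
Op 4: place BR@(1,0)
Op 5: place BR@(0,4)
Op 6: place WN@(5,2)
Op 7: place BK@(4,0)
Op 8: place WN@(5,0)
Op 9: remove (2,5)
Per-piece attacks for B:
  BR@(0,4): attacks (0,5) (0,3) (0,2) (0,1) (0,0) (1,4) (2,4) (3,4) (4,4) (5,4)
  BR@(1,0): attacks (1,1) (1,2) (1,3) (1,4) (1,5) (2,0) (3,0) (4,0) (0,0) [ray(1,0) blocked at (4,0)]
  BK@(4,0): attacks (4,1) (5,0) (3,0) (5,1) (3,1)
  BN@(5,3): attacks (4,5) (3,4) (4,1) (3,2)
Union (23 distinct): (0,0) (0,1) (0,2) (0,3) (0,5) (1,1) (1,2) (1,3) (1,4) (1,5) (2,0) (2,4) (3,0) (3,1) (3,2) (3,4) (4,0) (4,1) (4,4) (4,5) (5,0) (5,1) (5,4)

Answer: 23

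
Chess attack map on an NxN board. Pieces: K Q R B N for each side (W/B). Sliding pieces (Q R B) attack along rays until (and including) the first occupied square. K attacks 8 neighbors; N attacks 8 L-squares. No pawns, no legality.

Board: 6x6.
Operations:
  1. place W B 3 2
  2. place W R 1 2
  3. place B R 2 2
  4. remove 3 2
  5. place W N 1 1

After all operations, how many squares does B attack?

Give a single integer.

Answer: 9

Derivation:
Op 1: place WB@(3,2)
Op 2: place WR@(1,2)
Op 3: place BR@(2,2)
Op 4: remove (3,2)
Op 5: place WN@(1,1)
Per-piece attacks for B:
  BR@(2,2): attacks (2,3) (2,4) (2,5) (2,1) (2,0) (3,2) (4,2) (5,2) (1,2) [ray(-1,0) blocked at (1,2)]
Union (9 distinct): (1,2) (2,0) (2,1) (2,3) (2,4) (2,5) (3,2) (4,2) (5,2)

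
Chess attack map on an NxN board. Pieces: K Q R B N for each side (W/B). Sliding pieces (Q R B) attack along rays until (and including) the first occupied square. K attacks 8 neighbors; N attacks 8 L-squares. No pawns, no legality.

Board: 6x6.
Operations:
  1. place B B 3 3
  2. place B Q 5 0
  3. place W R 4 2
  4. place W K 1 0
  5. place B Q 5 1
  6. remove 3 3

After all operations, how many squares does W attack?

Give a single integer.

Answer: 15

Derivation:
Op 1: place BB@(3,3)
Op 2: place BQ@(5,0)
Op 3: place WR@(4,2)
Op 4: place WK@(1,0)
Op 5: place BQ@(5,1)
Op 6: remove (3,3)
Per-piece attacks for W:
  WK@(1,0): attacks (1,1) (2,0) (0,0) (2,1) (0,1)
  WR@(4,2): attacks (4,3) (4,4) (4,5) (4,1) (4,0) (5,2) (3,2) (2,2) (1,2) (0,2)
Union (15 distinct): (0,0) (0,1) (0,2) (1,1) (1,2) (2,0) (2,1) (2,2) (3,2) (4,0) (4,1) (4,3) (4,4) (4,5) (5,2)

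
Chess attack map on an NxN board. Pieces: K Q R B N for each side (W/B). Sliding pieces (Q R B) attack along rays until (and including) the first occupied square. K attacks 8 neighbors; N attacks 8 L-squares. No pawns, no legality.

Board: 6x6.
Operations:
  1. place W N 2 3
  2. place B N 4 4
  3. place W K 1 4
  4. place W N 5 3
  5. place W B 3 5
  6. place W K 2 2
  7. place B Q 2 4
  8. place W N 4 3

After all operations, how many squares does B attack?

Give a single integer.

Op 1: place WN@(2,3)
Op 2: place BN@(4,4)
Op 3: place WK@(1,4)
Op 4: place WN@(5,3)
Op 5: place WB@(3,5)
Op 6: place WK@(2,2)
Op 7: place BQ@(2,4)
Op 8: place WN@(4,3)
Per-piece attacks for B:
  BQ@(2,4): attacks (2,5) (2,3) (3,4) (4,4) (1,4) (3,5) (3,3) (4,2) (5,1) (1,5) (1,3) (0,2) [ray(0,-1) blocked at (2,3); ray(1,0) blocked at (4,4); ray(-1,0) blocked at (1,4); ray(1,1) blocked at (3,5)]
  BN@(4,4): attacks (2,5) (5,2) (3,2) (2,3)
Union (14 distinct): (0,2) (1,3) (1,4) (1,5) (2,3) (2,5) (3,2) (3,3) (3,4) (3,5) (4,2) (4,4) (5,1) (5,2)

Answer: 14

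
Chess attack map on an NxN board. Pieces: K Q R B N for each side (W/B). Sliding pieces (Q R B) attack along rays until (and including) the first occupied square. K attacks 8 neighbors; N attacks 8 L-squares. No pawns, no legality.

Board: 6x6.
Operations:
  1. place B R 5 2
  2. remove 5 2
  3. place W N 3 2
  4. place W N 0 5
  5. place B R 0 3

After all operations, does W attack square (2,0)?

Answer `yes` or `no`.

Op 1: place BR@(5,2)
Op 2: remove (5,2)
Op 3: place WN@(3,2)
Op 4: place WN@(0,5)
Op 5: place BR@(0,3)
Per-piece attacks for W:
  WN@(0,5): attacks (1,3) (2,4)
  WN@(3,2): attacks (4,4) (5,3) (2,4) (1,3) (4,0) (5,1) (2,0) (1,1)
W attacks (2,0): yes

Answer: yes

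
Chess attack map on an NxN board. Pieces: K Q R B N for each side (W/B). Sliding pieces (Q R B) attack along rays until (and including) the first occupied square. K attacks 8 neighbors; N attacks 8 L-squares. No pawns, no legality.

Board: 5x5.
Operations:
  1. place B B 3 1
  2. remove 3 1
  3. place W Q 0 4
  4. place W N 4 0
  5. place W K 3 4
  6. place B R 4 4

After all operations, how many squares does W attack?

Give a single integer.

Answer: 17

Derivation:
Op 1: place BB@(3,1)
Op 2: remove (3,1)
Op 3: place WQ@(0,4)
Op 4: place WN@(4,0)
Op 5: place WK@(3,4)
Op 6: place BR@(4,4)
Per-piece attacks for W:
  WQ@(0,4): attacks (0,3) (0,2) (0,1) (0,0) (1,4) (2,4) (3,4) (1,3) (2,2) (3,1) (4,0) [ray(1,0) blocked at (3,4); ray(1,-1) blocked at (4,0)]
  WK@(3,4): attacks (3,3) (4,4) (2,4) (4,3) (2,3)
  WN@(4,0): attacks (3,2) (2,1)
Union (17 distinct): (0,0) (0,1) (0,2) (0,3) (1,3) (1,4) (2,1) (2,2) (2,3) (2,4) (3,1) (3,2) (3,3) (3,4) (4,0) (4,3) (4,4)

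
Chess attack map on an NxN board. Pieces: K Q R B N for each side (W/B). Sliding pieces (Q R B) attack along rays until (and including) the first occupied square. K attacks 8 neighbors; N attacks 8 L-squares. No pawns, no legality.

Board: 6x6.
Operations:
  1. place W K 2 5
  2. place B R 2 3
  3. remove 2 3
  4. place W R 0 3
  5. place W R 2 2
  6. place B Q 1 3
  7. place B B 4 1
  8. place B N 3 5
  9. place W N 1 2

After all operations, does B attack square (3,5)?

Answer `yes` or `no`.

Answer: yes

Derivation:
Op 1: place WK@(2,5)
Op 2: place BR@(2,3)
Op 3: remove (2,3)
Op 4: place WR@(0,3)
Op 5: place WR@(2,2)
Op 6: place BQ@(1,3)
Op 7: place BB@(4,1)
Op 8: place BN@(3,5)
Op 9: place WN@(1,2)
Per-piece attacks for B:
  BQ@(1,3): attacks (1,4) (1,5) (1,2) (2,3) (3,3) (4,3) (5,3) (0,3) (2,4) (3,5) (2,2) (0,4) (0,2) [ray(0,-1) blocked at (1,2); ray(-1,0) blocked at (0,3); ray(1,1) blocked at (3,5); ray(1,-1) blocked at (2,2)]
  BN@(3,5): attacks (4,3) (5,4) (2,3) (1,4)
  BB@(4,1): attacks (5,2) (5,0) (3,2) (2,3) (1,4) (0,5) (3,0)
B attacks (3,5): yes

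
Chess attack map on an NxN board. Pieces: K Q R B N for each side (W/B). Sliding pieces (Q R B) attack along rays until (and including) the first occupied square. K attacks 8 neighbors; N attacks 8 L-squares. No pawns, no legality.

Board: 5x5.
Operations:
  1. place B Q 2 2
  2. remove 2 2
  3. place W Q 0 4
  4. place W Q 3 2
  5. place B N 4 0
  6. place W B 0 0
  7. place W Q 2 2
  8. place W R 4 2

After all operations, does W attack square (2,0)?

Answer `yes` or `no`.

Op 1: place BQ@(2,2)
Op 2: remove (2,2)
Op 3: place WQ@(0,4)
Op 4: place WQ@(3,2)
Op 5: place BN@(4,0)
Op 6: place WB@(0,0)
Op 7: place WQ@(2,2)
Op 8: place WR@(4,2)
Per-piece attacks for W:
  WB@(0,0): attacks (1,1) (2,2) [ray(1,1) blocked at (2,2)]
  WQ@(0,4): attacks (0,3) (0,2) (0,1) (0,0) (1,4) (2,4) (3,4) (4,4) (1,3) (2,2) [ray(0,-1) blocked at (0,0); ray(1,-1) blocked at (2,2)]
  WQ@(2,2): attacks (2,3) (2,4) (2,1) (2,0) (3,2) (1,2) (0,2) (3,3) (4,4) (3,1) (4,0) (1,3) (0,4) (1,1) (0,0) [ray(1,0) blocked at (3,2); ray(1,-1) blocked at (4,0); ray(-1,1) blocked at (0,4); ray(-1,-1) blocked at (0,0)]
  WQ@(3,2): attacks (3,3) (3,4) (3,1) (3,0) (4,2) (2,2) (4,3) (4,1) (2,3) (1,4) (2,1) (1,0) [ray(1,0) blocked at (4,2); ray(-1,0) blocked at (2,2)]
  WR@(4,2): attacks (4,3) (4,4) (4,1) (4,0) (3,2) [ray(0,-1) blocked at (4,0); ray(-1,0) blocked at (3,2)]
W attacks (2,0): yes

Answer: yes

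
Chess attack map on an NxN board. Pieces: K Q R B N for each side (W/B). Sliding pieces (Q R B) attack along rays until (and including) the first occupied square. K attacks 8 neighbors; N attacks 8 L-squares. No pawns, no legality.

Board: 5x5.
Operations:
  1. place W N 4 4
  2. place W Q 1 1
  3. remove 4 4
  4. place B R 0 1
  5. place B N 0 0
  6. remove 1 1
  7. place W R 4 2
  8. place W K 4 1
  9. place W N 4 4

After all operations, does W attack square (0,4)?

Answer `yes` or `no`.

Answer: no

Derivation:
Op 1: place WN@(4,4)
Op 2: place WQ@(1,1)
Op 3: remove (4,4)
Op 4: place BR@(0,1)
Op 5: place BN@(0,0)
Op 6: remove (1,1)
Op 7: place WR@(4,2)
Op 8: place WK@(4,1)
Op 9: place WN@(4,4)
Per-piece attacks for W:
  WK@(4,1): attacks (4,2) (4,0) (3,1) (3,2) (3,0)
  WR@(4,2): attacks (4,3) (4,4) (4,1) (3,2) (2,2) (1,2) (0,2) [ray(0,1) blocked at (4,4); ray(0,-1) blocked at (4,1)]
  WN@(4,4): attacks (3,2) (2,3)
W attacks (0,4): no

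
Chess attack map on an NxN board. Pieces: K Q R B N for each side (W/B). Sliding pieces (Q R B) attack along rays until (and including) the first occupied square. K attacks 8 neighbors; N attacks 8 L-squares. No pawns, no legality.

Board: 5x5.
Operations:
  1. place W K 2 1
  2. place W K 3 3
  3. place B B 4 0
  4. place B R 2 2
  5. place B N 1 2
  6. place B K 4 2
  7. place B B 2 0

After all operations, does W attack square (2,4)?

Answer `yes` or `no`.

Answer: yes

Derivation:
Op 1: place WK@(2,1)
Op 2: place WK@(3,3)
Op 3: place BB@(4,0)
Op 4: place BR@(2,2)
Op 5: place BN@(1,2)
Op 6: place BK@(4,2)
Op 7: place BB@(2,0)
Per-piece attacks for W:
  WK@(2,1): attacks (2,2) (2,0) (3,1) (1,1) (3,2) (3,0) (1,2) (1,0)
  WK@(3,3): attacks (3,4) (3,2) (4,3) (2,3) (4,4) (4,2) (2,4) (2,2)
W attacks (2,4): yes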